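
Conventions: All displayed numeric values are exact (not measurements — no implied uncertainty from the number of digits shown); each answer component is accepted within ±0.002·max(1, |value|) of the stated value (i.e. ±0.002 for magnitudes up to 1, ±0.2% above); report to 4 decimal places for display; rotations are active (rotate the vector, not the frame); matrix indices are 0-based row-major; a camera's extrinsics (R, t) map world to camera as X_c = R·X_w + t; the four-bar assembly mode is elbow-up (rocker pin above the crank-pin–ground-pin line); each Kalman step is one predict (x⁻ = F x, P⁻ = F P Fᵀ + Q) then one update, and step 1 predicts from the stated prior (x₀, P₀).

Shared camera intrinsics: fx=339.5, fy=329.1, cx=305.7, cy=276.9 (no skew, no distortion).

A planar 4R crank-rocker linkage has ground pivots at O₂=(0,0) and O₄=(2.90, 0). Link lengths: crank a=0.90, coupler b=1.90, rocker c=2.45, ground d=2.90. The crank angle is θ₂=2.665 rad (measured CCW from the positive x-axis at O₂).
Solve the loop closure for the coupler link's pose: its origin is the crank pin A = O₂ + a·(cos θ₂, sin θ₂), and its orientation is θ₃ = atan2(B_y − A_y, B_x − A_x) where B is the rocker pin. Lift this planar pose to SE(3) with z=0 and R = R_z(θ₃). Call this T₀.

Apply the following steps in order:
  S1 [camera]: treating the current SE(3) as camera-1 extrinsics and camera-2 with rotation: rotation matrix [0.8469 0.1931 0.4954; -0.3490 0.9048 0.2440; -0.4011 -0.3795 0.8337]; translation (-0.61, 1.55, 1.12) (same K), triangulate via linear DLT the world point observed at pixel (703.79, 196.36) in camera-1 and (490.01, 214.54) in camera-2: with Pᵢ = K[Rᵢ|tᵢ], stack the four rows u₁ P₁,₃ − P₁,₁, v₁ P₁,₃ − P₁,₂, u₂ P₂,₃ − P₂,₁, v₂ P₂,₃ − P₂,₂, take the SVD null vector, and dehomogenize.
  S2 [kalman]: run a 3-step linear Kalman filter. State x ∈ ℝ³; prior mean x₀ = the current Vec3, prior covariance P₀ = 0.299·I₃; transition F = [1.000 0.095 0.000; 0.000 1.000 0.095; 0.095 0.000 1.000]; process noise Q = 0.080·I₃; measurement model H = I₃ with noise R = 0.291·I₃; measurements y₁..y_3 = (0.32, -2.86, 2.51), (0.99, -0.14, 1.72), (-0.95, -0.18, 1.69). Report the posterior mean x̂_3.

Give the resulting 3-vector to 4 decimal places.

result = (0.0228, -0.7332, 1.9041)

source (fourbar_fk): coupler pose = R=[0.8705 -0.4922 0.0000; 0.4922 0.8705 0.0000; 0.0000 0.0000 1.0000], t=(-0.7997, 0.4129, 0.0000)
after S1 (triangulate): (1.7973, -1.8979, 1.4489)
after S2 (kf_track): (0.0228, -0.7332, 1.9041)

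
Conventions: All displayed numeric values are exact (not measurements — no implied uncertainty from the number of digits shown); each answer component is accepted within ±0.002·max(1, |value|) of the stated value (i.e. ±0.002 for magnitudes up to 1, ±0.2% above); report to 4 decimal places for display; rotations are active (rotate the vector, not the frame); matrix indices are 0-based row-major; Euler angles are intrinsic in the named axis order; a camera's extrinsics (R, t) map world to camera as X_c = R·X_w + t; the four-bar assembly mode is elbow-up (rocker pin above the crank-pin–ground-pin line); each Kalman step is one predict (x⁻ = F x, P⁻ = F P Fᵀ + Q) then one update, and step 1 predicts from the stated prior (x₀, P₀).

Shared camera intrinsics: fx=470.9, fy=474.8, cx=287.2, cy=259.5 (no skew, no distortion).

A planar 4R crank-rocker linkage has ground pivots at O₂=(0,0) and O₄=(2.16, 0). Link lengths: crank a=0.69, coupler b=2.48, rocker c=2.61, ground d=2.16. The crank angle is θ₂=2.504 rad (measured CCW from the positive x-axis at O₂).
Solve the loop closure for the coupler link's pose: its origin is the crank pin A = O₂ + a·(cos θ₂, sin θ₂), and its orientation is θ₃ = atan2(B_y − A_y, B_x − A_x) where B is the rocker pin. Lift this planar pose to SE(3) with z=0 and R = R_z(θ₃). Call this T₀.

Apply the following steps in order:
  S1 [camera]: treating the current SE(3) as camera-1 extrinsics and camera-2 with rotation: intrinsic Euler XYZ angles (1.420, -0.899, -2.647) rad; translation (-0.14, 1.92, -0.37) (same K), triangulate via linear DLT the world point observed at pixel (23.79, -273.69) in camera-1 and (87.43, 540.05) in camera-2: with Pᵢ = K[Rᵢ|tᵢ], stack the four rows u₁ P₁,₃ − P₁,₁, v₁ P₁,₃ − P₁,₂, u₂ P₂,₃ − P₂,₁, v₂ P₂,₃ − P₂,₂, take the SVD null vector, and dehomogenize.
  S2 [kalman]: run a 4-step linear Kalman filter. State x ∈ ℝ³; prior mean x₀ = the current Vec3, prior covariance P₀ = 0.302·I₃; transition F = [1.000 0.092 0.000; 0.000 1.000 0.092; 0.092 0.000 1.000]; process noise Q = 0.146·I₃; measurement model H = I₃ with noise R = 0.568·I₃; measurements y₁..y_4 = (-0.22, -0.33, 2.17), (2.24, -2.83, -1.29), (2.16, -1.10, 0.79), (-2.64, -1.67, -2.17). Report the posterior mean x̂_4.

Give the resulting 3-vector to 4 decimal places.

source (fourbar_fk): coupler pose = R=[0.6284 -0.7779 0.0000; 0.7779 0.6284 0.0000; 0.0000 0.0000 1.0000], t=(-0.5544, 0.4107, 0.0000)
after S1 (triangulate): (-1.4318, -1.0119, 1.1923)
after S2 (kf_track): (-0.6156, -1.5033, -0.5356)

result = (-0.6156, -1.5033, -0.5356)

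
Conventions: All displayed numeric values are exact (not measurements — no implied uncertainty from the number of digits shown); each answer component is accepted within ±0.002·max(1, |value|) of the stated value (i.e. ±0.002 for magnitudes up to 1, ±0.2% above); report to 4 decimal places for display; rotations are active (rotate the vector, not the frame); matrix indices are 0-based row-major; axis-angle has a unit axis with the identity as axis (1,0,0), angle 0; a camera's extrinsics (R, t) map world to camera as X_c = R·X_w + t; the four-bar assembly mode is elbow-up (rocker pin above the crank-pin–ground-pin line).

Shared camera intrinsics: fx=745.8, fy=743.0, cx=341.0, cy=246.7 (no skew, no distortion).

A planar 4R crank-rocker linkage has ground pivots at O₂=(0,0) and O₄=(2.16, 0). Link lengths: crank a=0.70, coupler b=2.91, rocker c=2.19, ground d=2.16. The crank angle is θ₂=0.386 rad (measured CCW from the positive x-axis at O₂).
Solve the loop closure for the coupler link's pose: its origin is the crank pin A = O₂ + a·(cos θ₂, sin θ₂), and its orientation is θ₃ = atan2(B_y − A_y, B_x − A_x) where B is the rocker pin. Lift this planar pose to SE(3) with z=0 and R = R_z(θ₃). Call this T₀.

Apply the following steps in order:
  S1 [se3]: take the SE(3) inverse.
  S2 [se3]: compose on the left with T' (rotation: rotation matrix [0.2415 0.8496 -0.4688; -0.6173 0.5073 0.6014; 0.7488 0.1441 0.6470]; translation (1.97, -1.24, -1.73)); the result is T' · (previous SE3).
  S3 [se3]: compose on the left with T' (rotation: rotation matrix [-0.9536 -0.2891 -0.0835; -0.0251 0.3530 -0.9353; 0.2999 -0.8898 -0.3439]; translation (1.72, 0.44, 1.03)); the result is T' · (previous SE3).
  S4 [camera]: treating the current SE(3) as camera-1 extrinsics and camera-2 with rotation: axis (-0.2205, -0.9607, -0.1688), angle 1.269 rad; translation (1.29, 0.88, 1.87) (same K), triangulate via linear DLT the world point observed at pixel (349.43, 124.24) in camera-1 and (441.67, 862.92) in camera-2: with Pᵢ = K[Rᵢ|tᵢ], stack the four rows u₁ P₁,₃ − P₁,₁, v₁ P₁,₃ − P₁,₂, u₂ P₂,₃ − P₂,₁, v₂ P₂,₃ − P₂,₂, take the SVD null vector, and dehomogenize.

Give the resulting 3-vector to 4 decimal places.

result = (1.2724, 1.5250, 1.9165)

source (fourbar_fk): coupler pose = R=[0.7916 -0.6111 0.0000; 0.6111 0.7916 0.0000; 0.0000 0.0000 1.0000], t=(0.6485, 0.2635, 0.0000)
after S1 (invert_se3): R=[0.7916 0.6111 0.0000; -0.6111 0.7916 0.0000; 0.0000 0.0000 1.0000], t=(-0.6744, 0.1877, 0.0000)
after S2 (compose_se3): R=[-0.3280 0.8201 -0.4688; -0.7986 0.0244 0.6014; 0.5046 0.5716 0.6470], t=(1.9666, -0.7285, -2.2079)
after S3 (compose_se3): R=[0.5016 -0.8369 0.2192; -0.7456 -0.5466 -0.3810; 0.4387 0.0277 -0.8982], t=(0.2396, 2.1985, 3.0273)
after S4 (triangulate): (1.2724, 1.5250, 1.9165)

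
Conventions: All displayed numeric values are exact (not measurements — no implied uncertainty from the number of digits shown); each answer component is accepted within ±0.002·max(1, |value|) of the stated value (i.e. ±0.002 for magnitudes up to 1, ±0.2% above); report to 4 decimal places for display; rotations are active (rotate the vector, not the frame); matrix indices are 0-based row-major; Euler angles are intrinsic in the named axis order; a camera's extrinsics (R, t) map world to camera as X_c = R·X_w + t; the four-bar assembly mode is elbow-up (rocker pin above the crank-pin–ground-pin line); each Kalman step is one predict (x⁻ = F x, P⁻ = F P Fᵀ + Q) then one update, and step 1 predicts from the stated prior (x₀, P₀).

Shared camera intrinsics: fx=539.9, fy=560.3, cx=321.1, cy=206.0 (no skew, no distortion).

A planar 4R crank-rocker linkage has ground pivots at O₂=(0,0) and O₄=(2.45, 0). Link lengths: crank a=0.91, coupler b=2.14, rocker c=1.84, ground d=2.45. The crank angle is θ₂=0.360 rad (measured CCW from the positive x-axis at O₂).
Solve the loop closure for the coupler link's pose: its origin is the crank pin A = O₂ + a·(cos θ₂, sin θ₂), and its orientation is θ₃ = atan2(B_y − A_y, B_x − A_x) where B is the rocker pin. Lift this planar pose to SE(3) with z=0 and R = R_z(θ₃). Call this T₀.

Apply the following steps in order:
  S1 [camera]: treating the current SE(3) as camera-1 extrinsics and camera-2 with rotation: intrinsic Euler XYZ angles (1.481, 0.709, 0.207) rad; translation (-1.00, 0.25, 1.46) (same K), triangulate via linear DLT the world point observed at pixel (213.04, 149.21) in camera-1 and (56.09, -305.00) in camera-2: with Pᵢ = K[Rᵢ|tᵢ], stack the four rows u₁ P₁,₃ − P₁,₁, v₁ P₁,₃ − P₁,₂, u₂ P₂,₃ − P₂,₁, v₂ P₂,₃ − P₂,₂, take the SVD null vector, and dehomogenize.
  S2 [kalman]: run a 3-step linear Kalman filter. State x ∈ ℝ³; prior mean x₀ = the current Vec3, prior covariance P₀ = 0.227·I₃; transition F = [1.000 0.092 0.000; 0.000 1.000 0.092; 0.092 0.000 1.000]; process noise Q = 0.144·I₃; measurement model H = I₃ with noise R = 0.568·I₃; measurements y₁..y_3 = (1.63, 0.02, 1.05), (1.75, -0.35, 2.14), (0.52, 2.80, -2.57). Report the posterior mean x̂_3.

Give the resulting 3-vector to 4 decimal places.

source (fourbar_fk): coupler pose = R=[0.7052 -0.7090 0.0000; 0.7090 0.7052 0.0000; 0.0000 0.0000 1.0000], t=(0.8517, 0.3206, 0.0000)
after S1 (triangulate): (-1.1607, 0.4878, 1.5624)
after S2 (kf_track): (0.5970, 1.2507, 0.0735)

result = (0.5970, 1.2507, 0.0735)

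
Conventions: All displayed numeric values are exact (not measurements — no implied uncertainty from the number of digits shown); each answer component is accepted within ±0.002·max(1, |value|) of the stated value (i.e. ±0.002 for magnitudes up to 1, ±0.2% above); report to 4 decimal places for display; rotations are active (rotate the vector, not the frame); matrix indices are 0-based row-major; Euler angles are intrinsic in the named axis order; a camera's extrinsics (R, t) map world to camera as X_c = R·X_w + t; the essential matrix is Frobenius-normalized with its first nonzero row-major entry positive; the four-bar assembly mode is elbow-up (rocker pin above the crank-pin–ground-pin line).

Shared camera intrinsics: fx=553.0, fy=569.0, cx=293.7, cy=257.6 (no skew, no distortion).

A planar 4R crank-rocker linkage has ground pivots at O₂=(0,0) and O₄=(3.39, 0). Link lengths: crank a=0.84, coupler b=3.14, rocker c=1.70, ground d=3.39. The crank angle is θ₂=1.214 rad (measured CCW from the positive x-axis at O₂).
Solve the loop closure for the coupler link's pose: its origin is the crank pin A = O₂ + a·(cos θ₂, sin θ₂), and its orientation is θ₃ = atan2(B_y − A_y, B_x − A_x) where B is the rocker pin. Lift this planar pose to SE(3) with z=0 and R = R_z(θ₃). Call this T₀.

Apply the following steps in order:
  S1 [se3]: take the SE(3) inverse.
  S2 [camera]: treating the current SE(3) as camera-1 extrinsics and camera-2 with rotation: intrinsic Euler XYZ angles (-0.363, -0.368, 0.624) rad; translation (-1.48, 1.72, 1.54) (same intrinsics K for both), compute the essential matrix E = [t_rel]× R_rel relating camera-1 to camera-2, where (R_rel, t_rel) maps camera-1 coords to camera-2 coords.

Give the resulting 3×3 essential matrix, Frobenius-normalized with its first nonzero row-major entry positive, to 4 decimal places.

source (fourbar_fk): coupler pose = R=[0.9570 -0.2899 0.0000; 0.2899 0.9570 0.0000; 0.0000 0.0000 1.0000], t=(0.2934, 0.7871, 0.0000)
after S1 (invert_se3): R=[0.9570 0.2899 0.0000; -0.2899 0.9570 0.0000; 0.0000 0.0000 1.0000], t=(-0.5090, -0.6682, 0.0000)
after S2 (essential): [0.2557 0.3828 -0.3860; -0.1185 0.3731 -0.2316; 0.6127 -0.2275 -0.0712]

matrix = [0.2557 0.3828 -0.3860; -0.1185 0.3731 -0.2316; 0.6127 -0.2275 -0.0712]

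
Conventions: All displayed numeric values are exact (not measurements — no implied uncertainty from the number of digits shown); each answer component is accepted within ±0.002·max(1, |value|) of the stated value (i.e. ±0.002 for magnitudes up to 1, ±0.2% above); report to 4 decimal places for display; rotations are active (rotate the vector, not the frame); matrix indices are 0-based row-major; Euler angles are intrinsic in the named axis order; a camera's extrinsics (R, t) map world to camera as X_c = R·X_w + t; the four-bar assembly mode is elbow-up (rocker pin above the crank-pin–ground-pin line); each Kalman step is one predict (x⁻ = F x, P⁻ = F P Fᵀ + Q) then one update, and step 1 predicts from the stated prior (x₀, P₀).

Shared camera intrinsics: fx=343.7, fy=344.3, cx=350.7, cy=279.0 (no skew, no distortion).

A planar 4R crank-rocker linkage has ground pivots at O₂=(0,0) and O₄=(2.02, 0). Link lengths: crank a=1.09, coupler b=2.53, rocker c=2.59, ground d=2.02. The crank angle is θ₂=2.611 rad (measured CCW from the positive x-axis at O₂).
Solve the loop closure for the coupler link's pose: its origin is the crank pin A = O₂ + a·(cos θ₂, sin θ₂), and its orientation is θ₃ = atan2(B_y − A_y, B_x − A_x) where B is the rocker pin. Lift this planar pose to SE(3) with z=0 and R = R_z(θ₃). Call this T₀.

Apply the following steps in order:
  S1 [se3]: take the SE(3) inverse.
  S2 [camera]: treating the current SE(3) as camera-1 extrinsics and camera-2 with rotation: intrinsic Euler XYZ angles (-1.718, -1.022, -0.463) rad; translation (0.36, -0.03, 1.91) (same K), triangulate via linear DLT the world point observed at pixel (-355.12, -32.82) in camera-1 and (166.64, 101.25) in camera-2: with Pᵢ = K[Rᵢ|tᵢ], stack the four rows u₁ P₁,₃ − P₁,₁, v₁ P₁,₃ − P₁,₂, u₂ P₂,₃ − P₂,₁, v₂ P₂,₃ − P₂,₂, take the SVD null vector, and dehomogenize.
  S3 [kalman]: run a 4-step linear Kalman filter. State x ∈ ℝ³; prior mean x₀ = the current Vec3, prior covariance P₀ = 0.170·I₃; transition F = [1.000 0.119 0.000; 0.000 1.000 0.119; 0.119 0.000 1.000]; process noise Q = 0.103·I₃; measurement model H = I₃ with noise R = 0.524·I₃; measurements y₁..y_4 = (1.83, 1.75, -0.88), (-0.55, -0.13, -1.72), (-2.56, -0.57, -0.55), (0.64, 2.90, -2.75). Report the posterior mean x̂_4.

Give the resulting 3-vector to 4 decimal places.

source (fourbar_fk): coupler pose = R=[0.7151 -0.6991 0.0000; 0.6991 0.7151 0.0000; 0.0000 0.0000 1.0000], t=(-0.9401, 0.5516, 0.0000)
after S1 (invert_se3): R=[0.7151 0.6991 0.0000; -0.6991 0.7151 0.0000; 0.0000 0.0000 1.0000], t=(0.2867, -1.0516, 0.0000)
after S2 (triangulate): (-1.5456, -0.9583, 0.7248)
after S3 (kf_track): (-0.5672, 0.7801, -1.3532)

result = (-0.5672, 0.7801, -1.3532)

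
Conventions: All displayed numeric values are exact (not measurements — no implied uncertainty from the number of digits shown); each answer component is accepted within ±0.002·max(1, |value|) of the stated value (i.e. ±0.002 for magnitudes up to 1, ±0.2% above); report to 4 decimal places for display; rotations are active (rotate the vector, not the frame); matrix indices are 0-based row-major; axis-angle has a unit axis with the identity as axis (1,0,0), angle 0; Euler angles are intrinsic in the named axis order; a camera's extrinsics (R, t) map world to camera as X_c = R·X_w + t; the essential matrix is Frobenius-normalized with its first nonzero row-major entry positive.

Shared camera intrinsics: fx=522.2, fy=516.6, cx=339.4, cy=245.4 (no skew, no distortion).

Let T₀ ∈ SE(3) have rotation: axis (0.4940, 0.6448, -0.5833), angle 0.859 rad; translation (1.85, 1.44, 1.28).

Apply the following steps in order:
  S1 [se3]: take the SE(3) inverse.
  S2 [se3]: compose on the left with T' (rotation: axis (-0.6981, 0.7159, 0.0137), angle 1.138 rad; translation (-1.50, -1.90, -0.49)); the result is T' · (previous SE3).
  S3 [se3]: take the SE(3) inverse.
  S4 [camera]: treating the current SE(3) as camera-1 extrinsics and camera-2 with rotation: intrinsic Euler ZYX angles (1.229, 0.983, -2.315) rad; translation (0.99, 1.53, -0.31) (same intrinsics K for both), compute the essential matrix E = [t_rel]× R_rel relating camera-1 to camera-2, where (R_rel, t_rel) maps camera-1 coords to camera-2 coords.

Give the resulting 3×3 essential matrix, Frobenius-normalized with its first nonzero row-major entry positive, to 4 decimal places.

after S1 (invert_se3): R=[0.7378 -0.3312 -0.5882; 0.5521 0.7974 0.2436; 0.3883 -0.5045 0.7712], t=(-0.1352, -2.4815, -0.9790)
after S2 (compose_se3): R=[0.6013 -0.7990 0.0101; 0.4392 0.3411 0.8311; -0.6675 -0.4953 0.5560], t=(-1.4749, -4.2675, 0.7464)
after S3 (invert_se3): R=[0.6013 0.4392 -0.6675; -0.7990 0.3411 -0.4953; 0.0101 0.8311 0.5560], t=(3.2595, 0.6469, 3.1467)
after S4 (essential): [0.2939 -0.5893 0.0371; -0.1922 -0.3290 0.1853; 0.5427 0.1066 -0.2820]

matrix = [0.2939 -0.5893 0.0371; -0.1922 -0.3290 0.1853; 0.5427 0.1066 -0.2820]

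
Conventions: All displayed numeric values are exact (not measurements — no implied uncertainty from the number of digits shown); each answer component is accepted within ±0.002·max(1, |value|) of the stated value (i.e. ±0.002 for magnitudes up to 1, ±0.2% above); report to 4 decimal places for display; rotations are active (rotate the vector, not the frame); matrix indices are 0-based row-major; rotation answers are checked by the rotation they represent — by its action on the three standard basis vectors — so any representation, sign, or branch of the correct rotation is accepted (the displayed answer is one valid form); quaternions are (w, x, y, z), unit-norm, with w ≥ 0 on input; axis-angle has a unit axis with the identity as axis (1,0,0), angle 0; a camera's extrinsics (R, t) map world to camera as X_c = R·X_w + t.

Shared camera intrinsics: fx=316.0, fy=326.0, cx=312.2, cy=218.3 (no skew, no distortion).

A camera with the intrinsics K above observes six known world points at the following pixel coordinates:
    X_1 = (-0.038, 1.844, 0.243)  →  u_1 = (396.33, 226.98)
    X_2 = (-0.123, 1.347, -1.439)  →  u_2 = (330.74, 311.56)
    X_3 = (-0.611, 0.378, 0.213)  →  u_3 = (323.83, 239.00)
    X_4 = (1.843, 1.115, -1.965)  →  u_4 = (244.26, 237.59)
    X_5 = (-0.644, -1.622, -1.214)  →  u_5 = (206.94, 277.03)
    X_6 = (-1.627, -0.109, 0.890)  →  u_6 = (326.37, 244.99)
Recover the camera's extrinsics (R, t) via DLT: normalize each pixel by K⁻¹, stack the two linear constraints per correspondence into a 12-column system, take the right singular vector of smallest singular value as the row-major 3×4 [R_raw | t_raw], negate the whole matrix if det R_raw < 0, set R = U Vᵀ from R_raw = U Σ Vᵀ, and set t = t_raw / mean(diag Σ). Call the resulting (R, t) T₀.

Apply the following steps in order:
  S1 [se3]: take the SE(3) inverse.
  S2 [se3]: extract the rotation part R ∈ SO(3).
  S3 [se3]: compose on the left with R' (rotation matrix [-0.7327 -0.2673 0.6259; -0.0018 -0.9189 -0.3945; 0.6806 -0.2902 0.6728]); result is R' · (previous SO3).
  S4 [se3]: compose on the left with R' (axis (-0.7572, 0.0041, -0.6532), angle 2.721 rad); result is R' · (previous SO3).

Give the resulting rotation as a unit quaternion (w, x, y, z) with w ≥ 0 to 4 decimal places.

rotation (quat) = (0.5105, 0.2595, -0.0902, 0.8148)

source (pnp_recover): camera pose = R=[-0.2449 0.8737 0.4204; -0.7262 0.1220 -0.6766; -0.6424 -0.4710 0.6046], t=(-0.3400, 0.0500, 5.8899)
after S1 (invert_se3): R=[-0.2449 -0.7262 -0.6424; 0.8737 0.1220 -0.4710; 0.4204 -0.6766 0.6046], t=(3.7368, 3.0650, -3.3840)
after S2 (rot_of_se3): [-0.2449 -0.7262 -0.6424; 0.8737 0.1220 -0.4710; 0.4204 -0.6766 0.6046]
after S3 (compose_so3): [0.2090 0.0760 0.9750; -0.9682 0.1561 0.1954; -0.1373 -0.9848 0.1062]
after S4 (compose_so3): [-0.3442 -0.8787 0.3308; 0.7851 -0.4626 -0.4119; 0.5150 0.1180 0.8491]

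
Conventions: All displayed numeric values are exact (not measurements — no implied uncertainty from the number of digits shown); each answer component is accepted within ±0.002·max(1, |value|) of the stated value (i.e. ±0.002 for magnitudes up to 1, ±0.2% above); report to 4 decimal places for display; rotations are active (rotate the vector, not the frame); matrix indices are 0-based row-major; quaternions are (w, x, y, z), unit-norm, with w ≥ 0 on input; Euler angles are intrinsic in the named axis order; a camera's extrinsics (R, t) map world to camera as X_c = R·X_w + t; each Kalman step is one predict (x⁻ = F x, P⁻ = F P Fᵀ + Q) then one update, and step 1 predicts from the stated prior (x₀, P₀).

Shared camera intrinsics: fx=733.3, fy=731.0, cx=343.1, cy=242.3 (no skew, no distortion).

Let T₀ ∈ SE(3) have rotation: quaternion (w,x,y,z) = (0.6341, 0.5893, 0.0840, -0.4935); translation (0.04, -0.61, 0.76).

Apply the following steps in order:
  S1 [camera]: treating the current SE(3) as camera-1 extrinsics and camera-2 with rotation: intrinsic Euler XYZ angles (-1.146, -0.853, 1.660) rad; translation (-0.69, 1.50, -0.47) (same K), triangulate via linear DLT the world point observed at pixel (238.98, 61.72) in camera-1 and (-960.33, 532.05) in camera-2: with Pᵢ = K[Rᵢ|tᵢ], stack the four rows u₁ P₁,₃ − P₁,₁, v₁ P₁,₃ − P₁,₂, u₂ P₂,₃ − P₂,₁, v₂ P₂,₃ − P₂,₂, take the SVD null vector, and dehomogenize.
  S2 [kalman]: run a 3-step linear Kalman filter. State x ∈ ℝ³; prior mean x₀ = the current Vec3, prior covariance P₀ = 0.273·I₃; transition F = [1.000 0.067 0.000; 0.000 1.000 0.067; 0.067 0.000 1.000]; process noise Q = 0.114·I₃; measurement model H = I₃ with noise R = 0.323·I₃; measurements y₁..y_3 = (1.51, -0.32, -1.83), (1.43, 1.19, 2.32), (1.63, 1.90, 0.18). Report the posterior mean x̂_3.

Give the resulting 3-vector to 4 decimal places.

after S1 (triangulate): (-1.9331, 1.3945, 1.1874)
after S2 (kf_track): (1.1599, 1.3679, 0.6038)

result = (1.1599, 1.3679, 0.6038)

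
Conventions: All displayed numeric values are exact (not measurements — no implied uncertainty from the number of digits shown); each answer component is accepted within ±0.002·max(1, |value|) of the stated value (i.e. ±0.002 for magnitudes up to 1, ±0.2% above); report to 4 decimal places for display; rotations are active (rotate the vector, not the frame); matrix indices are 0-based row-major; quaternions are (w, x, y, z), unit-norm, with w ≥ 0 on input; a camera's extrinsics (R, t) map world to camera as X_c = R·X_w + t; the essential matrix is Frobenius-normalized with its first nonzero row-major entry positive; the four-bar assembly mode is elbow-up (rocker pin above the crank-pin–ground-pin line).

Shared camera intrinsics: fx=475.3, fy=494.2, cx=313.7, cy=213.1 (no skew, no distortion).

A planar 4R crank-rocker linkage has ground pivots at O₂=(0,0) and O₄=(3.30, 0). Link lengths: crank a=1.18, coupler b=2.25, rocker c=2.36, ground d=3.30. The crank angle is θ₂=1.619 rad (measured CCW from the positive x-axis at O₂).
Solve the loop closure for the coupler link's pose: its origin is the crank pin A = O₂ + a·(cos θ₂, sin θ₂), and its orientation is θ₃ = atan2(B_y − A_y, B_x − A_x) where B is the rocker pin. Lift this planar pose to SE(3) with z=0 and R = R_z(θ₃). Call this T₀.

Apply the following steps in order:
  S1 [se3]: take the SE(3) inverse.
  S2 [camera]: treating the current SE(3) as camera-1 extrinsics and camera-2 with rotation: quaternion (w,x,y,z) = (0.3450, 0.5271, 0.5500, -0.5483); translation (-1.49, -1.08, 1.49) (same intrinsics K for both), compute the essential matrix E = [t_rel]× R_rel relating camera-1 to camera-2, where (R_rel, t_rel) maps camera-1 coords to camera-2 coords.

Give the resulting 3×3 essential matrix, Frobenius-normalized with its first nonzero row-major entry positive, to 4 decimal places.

matrix = [0.4194 0.0456 0.5512; -0.0562 0.4891 -0.1186; 0.0591 0.5072 0.0325]

source (fourbar_fk): coupler pose = R=[0.9318 -0.3630 0.0000; 0.3630 0.9318 0.0000; 0.0000 0.0000 1.0000], t=(-0.0569, 1.1786, 0.0000)
after S1 (invert_se3): R=[0.9318 0.3630 0.0000; -0.3630 0.9318 0.0000; 0.0000 0.0000 1.0000], t=(-0.3748, -1.1189, 0.0000)
after S2 (essential): [0.4194 0.0456 0.5512; -0.0562 0.4891 -0.1186; 0.0591 0.5072 0.0325]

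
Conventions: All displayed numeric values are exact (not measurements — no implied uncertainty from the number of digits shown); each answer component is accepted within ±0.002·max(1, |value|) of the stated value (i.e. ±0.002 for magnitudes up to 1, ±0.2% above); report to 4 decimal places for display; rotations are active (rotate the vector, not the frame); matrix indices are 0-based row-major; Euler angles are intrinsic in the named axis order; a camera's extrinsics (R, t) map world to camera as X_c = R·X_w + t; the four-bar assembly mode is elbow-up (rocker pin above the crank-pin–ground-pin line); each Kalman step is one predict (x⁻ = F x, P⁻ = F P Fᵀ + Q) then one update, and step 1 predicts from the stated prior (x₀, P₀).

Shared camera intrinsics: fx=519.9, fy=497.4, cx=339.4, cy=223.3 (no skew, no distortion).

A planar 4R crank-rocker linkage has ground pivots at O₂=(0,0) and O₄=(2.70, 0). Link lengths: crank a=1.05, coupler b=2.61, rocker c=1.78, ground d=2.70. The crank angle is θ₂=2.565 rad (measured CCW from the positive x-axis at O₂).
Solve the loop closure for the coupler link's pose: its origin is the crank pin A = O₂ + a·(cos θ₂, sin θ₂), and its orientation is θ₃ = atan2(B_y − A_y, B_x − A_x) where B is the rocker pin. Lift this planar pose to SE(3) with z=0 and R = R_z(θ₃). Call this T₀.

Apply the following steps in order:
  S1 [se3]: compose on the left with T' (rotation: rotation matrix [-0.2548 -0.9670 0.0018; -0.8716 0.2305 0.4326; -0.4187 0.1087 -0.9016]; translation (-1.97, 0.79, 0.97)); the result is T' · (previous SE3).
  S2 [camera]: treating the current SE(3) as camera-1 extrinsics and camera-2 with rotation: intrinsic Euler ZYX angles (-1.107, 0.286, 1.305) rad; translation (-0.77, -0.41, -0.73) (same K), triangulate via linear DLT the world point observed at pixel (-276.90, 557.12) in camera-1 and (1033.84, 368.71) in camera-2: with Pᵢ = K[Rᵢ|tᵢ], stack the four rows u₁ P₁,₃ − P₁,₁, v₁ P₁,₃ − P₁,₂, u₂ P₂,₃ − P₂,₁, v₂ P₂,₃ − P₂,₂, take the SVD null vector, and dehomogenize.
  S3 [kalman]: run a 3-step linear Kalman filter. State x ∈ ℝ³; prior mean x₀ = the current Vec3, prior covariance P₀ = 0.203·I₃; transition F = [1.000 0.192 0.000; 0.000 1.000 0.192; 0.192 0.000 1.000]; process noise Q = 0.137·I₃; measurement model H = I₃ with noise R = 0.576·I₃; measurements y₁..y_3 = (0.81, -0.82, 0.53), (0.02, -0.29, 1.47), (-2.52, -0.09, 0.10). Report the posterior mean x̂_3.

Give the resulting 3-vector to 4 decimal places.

result = (-0.7100, 0.0740, -0.0128)

source (fourbar_fk): coupler pose = R=[0.9488 -0.3157 0.0000; 0.3157 0.9488 0.0000; 0.0000 0.0000 1.0000], t=(-0.8802, 0.5724, 0.0000)
after S1 (compose_se3): R=[-0.5471 -0.8371 0.0018; -0.7543 0.4939 0.4326; -0.3630 0.2353 -0.9016], t=(-2.2992, 1.6892, 1.4008)
after S2 (triangulate): (-0.1949, 1.9953, -1.4638)
after S3 (kf_track): (-0.7100, 0.0740, -0.0128)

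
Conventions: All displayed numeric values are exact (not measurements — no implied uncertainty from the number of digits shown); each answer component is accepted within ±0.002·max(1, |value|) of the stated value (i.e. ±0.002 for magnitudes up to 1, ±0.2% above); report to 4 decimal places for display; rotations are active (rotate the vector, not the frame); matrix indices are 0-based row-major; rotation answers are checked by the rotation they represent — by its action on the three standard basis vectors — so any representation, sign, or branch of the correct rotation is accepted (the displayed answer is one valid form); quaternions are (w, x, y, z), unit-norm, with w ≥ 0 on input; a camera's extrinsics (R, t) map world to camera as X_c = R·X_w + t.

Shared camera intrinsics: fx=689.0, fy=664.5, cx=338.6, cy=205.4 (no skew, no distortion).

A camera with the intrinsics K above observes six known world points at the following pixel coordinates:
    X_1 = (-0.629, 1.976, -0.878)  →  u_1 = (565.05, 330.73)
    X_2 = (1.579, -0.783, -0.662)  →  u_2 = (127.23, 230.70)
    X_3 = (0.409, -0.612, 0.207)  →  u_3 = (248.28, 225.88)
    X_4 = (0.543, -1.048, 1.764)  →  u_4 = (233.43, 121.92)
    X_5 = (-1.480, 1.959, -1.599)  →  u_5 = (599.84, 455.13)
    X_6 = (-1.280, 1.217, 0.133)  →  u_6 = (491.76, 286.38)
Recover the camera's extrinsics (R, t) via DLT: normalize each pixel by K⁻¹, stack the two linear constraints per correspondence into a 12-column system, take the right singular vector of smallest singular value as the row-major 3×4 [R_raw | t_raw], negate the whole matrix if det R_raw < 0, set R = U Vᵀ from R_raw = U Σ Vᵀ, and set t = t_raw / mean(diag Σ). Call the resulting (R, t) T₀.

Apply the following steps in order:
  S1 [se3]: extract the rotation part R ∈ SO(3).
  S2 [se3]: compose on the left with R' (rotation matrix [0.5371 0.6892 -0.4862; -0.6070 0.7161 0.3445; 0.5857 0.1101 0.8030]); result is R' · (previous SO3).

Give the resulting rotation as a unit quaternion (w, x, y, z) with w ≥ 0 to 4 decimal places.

source (pnp_recover): camera pose = R=[-0.4633 0.8817 0.0893; -0.6013 -0.2387 -0.7626; -0.6511 -0.4069 0.6407], t=(-0.1500, 0.4600, 6.4501)
after S1 (rot_of_se3): [-0.4633 0.8817 0.0893; -0.6013 -0.2387 -0.7626; -0.6511 -0.4069 0.6407]
after S2 (compose_so3): [-0.3467 0.5069 -0.7892; -0.3737 -0.8464 -0.3795; -0.8603 0.1633 0.4828]

rotation (quat) = (0.2692, 0.5042, 0.0661, -0.8179)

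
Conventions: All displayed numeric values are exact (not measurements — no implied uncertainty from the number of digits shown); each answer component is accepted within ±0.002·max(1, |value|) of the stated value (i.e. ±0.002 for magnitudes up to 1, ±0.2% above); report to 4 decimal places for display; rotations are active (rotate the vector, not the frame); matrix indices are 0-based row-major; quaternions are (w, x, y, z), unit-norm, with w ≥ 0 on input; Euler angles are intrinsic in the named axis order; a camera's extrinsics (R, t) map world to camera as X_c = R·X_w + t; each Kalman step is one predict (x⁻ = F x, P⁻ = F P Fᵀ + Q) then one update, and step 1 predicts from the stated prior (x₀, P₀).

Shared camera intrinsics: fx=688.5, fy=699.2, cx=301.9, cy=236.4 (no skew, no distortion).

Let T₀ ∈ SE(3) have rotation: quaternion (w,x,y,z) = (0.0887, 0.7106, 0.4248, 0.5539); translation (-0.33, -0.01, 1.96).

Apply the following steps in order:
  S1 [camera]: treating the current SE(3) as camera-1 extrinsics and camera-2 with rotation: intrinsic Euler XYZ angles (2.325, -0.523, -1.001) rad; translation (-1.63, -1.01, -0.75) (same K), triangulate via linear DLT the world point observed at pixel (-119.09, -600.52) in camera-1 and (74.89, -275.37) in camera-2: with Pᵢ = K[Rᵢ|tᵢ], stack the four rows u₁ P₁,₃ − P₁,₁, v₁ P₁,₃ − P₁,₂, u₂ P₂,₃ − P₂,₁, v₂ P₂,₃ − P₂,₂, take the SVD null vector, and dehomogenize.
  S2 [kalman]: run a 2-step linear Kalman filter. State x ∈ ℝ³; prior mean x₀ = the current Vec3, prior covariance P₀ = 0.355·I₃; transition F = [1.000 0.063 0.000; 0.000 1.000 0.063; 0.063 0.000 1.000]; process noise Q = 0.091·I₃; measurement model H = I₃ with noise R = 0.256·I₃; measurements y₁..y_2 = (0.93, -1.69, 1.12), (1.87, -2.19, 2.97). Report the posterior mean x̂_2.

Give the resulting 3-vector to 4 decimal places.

after S1 (triangulate): (-1.6929, 1.2395, -1.8355)
after S2 (kf_track): (0.9323, -1.3301, 1.4834)

result = (0.9323, -1.3301, 1.4834)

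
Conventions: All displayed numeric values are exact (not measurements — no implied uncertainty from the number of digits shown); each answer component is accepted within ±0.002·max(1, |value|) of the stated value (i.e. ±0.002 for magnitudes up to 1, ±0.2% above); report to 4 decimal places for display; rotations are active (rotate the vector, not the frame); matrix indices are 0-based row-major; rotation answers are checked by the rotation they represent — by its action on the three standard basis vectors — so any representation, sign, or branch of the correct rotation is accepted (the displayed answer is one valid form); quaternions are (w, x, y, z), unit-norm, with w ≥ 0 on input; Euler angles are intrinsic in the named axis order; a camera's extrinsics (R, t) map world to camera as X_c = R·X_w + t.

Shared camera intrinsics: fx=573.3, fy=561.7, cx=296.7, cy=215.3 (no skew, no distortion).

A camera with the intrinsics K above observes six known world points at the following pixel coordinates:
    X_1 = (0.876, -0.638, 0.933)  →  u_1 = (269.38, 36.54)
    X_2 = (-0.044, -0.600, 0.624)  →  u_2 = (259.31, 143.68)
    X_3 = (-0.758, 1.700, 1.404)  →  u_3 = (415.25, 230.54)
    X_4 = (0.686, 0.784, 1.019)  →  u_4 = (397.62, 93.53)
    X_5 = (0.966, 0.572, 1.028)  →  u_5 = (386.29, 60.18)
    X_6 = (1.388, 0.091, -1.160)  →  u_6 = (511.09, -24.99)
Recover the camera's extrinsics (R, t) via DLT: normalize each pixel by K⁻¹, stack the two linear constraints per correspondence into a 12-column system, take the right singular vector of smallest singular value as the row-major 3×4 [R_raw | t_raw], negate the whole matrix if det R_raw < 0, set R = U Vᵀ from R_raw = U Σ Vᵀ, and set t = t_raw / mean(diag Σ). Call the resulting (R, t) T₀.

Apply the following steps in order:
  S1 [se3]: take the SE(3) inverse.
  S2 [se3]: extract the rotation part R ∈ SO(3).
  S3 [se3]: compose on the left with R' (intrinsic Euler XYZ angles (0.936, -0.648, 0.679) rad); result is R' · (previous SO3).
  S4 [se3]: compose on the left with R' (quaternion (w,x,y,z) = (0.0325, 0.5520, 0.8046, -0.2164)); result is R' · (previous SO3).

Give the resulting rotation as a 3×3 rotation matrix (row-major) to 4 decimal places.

source (pnp_recover): camera pose = R=[0.2356 0.9172 -0.3212; -0.9505 0.1485 -0.2731; -0.2028 0.3696 0.9068], t=(0.4401, -0.4102, 4.5709)
after S1 (invert_se3): R=[0.2356 -0.9505 -0.2028; 0.9172 0.1485 0.3696; -0.3212 -0.2731 0.9068], t=(0.4332, -2.0322, -4.1155)
after S2 (rot_of_se3): [0.2356 -0.9505 -0.2028; 0.9172 0.1485 0.3696; -0.3212 -0.2731 0.9068]
after S3 (compose_so3): [-0.1192 -0.4993 -0.8582; 0.9081 0.2947 -0.2976; 0.4015 -0.8148 0.4182]
after S4 (compose_so3): [0.7908 0.6119 -0.0132; 0.0112 -0.0360 -0.9993; -0.6120 0.7901 -0.0353]

rotation (matrix) = ((0.7908, 0.6119, -0.0132), (0.0112, -0.0360, -0.9993), (-0.6120, 0.7901, -0.0353))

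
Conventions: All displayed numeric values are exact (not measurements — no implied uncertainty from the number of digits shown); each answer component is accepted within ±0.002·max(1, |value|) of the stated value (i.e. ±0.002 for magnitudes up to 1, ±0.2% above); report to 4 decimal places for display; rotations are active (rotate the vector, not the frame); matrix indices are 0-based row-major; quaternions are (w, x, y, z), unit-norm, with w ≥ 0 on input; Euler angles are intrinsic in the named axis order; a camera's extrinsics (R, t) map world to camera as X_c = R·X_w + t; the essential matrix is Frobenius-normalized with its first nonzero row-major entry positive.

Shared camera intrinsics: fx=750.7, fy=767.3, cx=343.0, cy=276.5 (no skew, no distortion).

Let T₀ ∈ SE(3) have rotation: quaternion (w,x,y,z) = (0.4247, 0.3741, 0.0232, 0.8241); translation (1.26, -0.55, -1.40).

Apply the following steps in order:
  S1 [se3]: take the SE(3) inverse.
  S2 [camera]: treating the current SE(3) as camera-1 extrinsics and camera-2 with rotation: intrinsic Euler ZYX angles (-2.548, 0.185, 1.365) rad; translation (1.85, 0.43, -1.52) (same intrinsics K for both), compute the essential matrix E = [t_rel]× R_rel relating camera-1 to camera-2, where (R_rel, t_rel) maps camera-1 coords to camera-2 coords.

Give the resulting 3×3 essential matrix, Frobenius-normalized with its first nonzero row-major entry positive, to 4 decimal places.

after S1 (invert_se3): R=[-0.3594 0.7173 0.5969; -0.6826 -0.6382 0.3560; 0.6363 -0.2795 0.7190], t=(1.6830, 1.0075, 0.0512)
after S2 (essential): [0.0321 0.5669 0.2257; -0.2689 -0.0571 0.5961; 0.1488 0.3929 -0.1384]

matrix = [0.0321 0.5669 0.2257; -0.2689 -0.0571 0.5961; 0.1488 0.3929 -0.1384]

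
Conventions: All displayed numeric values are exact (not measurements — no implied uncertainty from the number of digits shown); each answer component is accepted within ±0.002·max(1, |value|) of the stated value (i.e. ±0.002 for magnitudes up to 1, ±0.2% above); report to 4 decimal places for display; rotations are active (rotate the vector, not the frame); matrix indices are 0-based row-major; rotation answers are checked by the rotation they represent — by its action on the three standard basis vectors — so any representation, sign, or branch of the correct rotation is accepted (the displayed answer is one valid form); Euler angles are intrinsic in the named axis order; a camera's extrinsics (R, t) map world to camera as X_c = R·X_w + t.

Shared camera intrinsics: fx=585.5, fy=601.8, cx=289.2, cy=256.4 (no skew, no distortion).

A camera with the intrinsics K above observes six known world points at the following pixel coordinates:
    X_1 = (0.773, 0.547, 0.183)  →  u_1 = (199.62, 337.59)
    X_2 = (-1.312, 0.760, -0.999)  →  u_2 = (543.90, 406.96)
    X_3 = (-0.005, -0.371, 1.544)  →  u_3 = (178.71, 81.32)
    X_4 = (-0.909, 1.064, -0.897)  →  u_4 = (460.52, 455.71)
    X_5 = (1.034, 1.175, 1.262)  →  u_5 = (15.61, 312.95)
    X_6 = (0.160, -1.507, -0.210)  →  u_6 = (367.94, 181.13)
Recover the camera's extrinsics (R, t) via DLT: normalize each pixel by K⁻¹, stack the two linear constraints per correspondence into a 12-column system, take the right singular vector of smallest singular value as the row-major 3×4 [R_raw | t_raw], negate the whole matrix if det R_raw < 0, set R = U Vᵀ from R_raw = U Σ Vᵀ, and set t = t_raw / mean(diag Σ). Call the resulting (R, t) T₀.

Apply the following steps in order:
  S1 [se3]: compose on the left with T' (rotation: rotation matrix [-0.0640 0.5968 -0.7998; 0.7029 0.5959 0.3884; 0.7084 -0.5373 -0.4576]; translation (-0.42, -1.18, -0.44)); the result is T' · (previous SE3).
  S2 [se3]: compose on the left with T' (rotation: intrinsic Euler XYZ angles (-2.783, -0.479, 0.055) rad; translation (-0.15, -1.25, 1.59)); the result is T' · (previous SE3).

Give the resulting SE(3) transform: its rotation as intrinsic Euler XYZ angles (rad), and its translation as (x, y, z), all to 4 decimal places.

rotation (euler_xyz) = (-1.1793, -0.0769, -1.3957), translation = (-2.4699, -3.0039, 5.0500)

source (pnp_recover): camera pose = R=[-0.6317 -0.3670 -0.6829; 0.3557 0.6455 -0.6759; 0.6888 -0.6699 -0.2772], t=(0.1400, 0.0900, 4.2899)
after S1 (compose_se3): R=[-0.2982 0.9445 -0.1380; 0.0355 -0.1335 -0.9904; -0.9538 -0.3002 0.0063], t=(-3.8064, 0.6382, -2.3524)
after S2 (compose_se3): R=[0.1736 0.9818 -0.0768; -0.3634 0.1364 0.9216; 0.9153 -0.1321 0.3805], t=(-2.4699, -3.0039, 5.0500)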